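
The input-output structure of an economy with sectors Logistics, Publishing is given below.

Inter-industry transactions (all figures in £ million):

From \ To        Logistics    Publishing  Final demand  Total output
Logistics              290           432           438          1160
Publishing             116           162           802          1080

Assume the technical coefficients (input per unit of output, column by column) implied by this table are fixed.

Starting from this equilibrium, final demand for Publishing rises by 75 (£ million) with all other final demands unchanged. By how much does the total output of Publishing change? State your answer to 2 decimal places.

Δx_P = 94.14

Technical coefficients a_ij = z_ij / X_j:
  a_LL = 290/1160 = 0.25, a_PL = 116/1160 = 0.10
  a_LP = 432/1080 = 0.40, a_PP = 162/1080 = 0.15
I − A =
  [   0.75    -0.40]
  [  -0.10     0.85]
det(I−A) = (0.75)(0.85) − (-0.40)(-0.10) = 0.5975
adj(I−A) = [[0.85, 0.40], [0.10, 0.75]]
(I − A)⁻¹ = adj(I−A) / det(I−A) ≈
  [   1.4226     0.6695]
  [   0.1674     1.2552]
Δx = (I − A)⁻¹ Δd with Δd having +75 in the Publishing component and 0 elsewhere.
So Δx_P = L_PP · (+75), where L_PP = adj(I−A)_PP / det(I−A) = 0.75 / 0.5975.
Δx_P = 0.75 × (+75) / 0.5975 = 56.25 / 0.5975 ≈ 94.14.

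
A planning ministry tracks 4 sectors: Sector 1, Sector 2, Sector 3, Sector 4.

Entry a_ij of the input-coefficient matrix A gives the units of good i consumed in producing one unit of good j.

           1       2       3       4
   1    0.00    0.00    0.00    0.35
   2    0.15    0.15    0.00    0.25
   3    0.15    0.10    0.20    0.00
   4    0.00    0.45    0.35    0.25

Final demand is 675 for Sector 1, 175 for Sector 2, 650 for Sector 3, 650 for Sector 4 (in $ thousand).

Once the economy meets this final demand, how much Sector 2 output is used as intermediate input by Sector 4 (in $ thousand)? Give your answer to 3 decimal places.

I − A =
  [   1.00     0.00     0.00    -0.35]
  [  -0.15     0.85     0.00    -0.25]
  [  -0.15    -0.10     0.80     0.00]
  [   0.00    -0.45    -0.35     0.75]
Compute the cofactors C_ij = (−1)^(i+j)·(3×3 minor ij) of I−A; the adjugate is their transpose:
adj(I−A) = Cᵀ =
  [ 0.411250   0.138250   0.104125   0.238000]
  [ 0.103125   0.581625   0.105875   0.242000]
  [ 0.090000   0.098625   0.501375   0.074875]
  [ 0.103875   0.395000   0.297500   0.680000]
det(I−A) = Σ_j (I−A)_1j·C_1j = (1.00)(0.411250) + (0.00)(0.103125) + (0.00)(0.090000) + (-0.35)(0.103875) = 0.37489375
(I − A)⁻¹ = adj(I−A) / det(I−A) ≈
  [   1.0970     0.3688     0.2777     0.6348]
  [   0.2751     1.5514     0.2824     0.6455]
  [   0.2401     0.2631     1.3374     0.1997]
  [   0.2771     1.0536     0.7936     1.8138]
First solve x = (I − A)⁻¹ d = adj(I−A)·d / det(I−A); in particular x_4 = (0.103875·675 + 0.395000·175 + 0.297500·650 + 0.680000·650) / 0.37489375 = 774.615625 / 0.37489375 ≈ 2066.22710.
Intermediate flow from 2 to 4: z_24 = a_24 · x_4 = 0.25 × 774.615625 / 0.37489375 = 193.65390625 / 0.37489375 ≈ 516.557.

z_24 = 516.557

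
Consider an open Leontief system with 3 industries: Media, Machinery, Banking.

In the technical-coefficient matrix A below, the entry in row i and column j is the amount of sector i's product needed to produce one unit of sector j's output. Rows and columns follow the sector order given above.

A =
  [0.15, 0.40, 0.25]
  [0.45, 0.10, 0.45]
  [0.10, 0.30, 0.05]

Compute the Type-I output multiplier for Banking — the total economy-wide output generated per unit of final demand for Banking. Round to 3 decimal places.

m_3 = 4.049

I − A =
  [   0.85    -0.40    -0.25]
  [  -0.45     0.90    -0.45]
  [  -0.10    -0.30     0.95]
Cofactors of I−A, C_ij = (−1)^(i+j)·(minor ij) (rows/columns in the sector order above):
  C_11 = (0.90)(0.95) − (-0.45)(-0.30) = 0.7200
  C_12 = −[(-0.45)(0.95) − (-0.45)(-0.10)] = 0.4725
  C_13 = (-0.45)(-0.30) − (0.90)(-0.10) = 0.2250
  C_21 = −[(-0.40)(0.95) − (-0.25)(-0.30)] = 0.4550
  C_22 = (0.85)(0.95) − (-0.25)(-0.10) = 0.7825
  C_23 = −[(0.85)(-0.30) − (-0.40)(-0.10)] = 0.2950
  C_31 = (-0.40)(-0.45) − (-0.25)(0.90) = 0.4050
  C_32 = −[(0.85)(-0.45) − (-0.25)(-0.45)] = 0.4950
  C_33 = (0.85)(0.90) − (-0.40)(-0.45) = 0.5850
det(I−A) = Σ_j (I−A)_1j·C_1j = (0.85)(0.7200) + (-0.40)(0.4725) + (-0.25)(0.2250) = 0.36675
adj(I−A) = Cᵀ =
  [ 0.7200   0.4550   0.4050]
  [ 0.4725   0.7825   0.4950]
  [ 0.2250   0.2950   0.5850]
(I − A)⁻¹ = adj(I−A) / det(I−A) ≈
  [   1.9632     1.2406     1.1043]
  [   1.2883     2.1336     1.3497]
  [   0.6135     0.8044     1.5951]
The output multiplier for sector j is the column-j sum of the Leontief inverse (I − A)⁻¹ = adj(I−A) / det(I−A).
Column 3 of adj(I−A): (0.4050, 0.4950, 0.5850); det(I−A) = 0.36675.
m_3 = (0.4050 + 0.4950 + 0.5850) / 0.36675 = 1.485 / 0.36675 ≈ 4.049.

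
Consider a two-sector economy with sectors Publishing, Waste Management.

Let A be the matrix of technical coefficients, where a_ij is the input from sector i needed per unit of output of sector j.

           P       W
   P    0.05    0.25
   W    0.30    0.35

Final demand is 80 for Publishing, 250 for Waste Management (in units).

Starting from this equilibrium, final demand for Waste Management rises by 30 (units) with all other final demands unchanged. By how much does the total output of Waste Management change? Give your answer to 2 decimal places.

Δx_W = 52.53

I − A =
  [   0.95    -0.25]
  [  -0.30     0.65]
det(I−A) = (0.95)(0.65) − (-0.25)(-0.30) = 0.5425
adj(I−A) = [[0.65, 0.25], [0.30, 0.95]]
(I − A)⁻¹ = adj(I−A) / det(I−A) ≈
  [   1.1982     0.4608]
  [   0.5530     1.7512]
Δx = (I − A)⁻¹ Δd with Δd having +30 in the Waste Management component and 0 elsewhere.
So Δx_W = L_WW · (+30), where L_WW = adj(I−A)_WW / det(I−A) = 0.95 / 0.5425.
Δx_W = 0.95 × (+30) / 0.5425 = 28.50 / 0.5425 ≈ 52.53.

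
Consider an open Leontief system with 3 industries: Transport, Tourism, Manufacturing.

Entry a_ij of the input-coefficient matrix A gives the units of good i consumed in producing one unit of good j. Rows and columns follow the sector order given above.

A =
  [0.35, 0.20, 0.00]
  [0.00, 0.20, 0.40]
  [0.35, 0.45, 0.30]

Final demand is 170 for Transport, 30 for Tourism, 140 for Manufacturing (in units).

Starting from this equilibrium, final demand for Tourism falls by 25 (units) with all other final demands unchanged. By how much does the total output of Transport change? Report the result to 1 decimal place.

I − A =
  [   0.65    -0.20     0.00]
  [   0.00     0.80    -0.40]
  [  -0.35    -0.45     0.70]
Cofactors of I−A, C_ij = (−1)^(i+j)·(minor ij) (rows/columns in the sector order above):
  C_11 = (0.80)(0.70) − (-0.40)(-0.45) = 0.3800
  C_12 = −[(0.00)(0.70) − (-0.40)(-0.35)] = 0.1400
  C_13 = (0.00)(-0.45) − (0.80)(-0.35) = 0.2800
  C_21 = −[(-0.20)(0.70) − (0.00)(-0.45)] = 0.1400
  C_22 = (0.65)(0.70) − (0.00)(-0.35) = 0.4550
  C_23 = −[(0.65)(-0.45) − (-0.20)(-0.35)] = 0.3625
  C_31 = (-0.20)(-0.40) − (0.00)(0.80) = 0.0800
  C_32 = −[(0.65)(-0.40) − (0.00)(0.00)] = 0.2600
  C_33 = (0.65)(0.80) − (-0.20)(0.00) = 0.5200
det(I−A) = Σ_j (I−A)_1j·C_1j = (0.65)(0.3800) + (-0.20)(0.1400) + (0.00)(0.2800) = 0.2190
adj(I−A) = Cᵀ =
  [ 0.3800   0.1400   0.0800]
  [ 0.1400   0.4550   0.2600]
  [ 0.2800   0.3625   0.5200]
(I − A)⁻¹ = adj(I−A) / det(I−A) ≈
  [   1.7352     0.6393     0.3653]
  [   0.6393     2.0776     1.1872]
  [   1.2785     1.6553     2.3744]
Δx = (I − A)⁻¹ Δd with Δd having -25 in the Tourism component and 0 elsewhere.
So Δx_1 = L_12 · (-25), where L_12 = adj(I−A)_12 / det(I−A) = 0.1400 / 0.2190.
Δx_1 = 0.1400 × (-25) / 0.2190 = -3.50 / 0.2190 ≈ -16.0.

Δx_1 = -16.0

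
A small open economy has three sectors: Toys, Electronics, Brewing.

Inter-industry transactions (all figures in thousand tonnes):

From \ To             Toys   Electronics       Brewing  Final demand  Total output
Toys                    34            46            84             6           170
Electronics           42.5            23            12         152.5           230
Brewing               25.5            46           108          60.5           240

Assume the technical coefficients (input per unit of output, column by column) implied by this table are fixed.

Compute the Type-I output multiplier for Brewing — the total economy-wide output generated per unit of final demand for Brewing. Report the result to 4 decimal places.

Technical coefficients a_ij = z_ij / X_j:
  a_11 = 34/170 = 0.20, a_21 = 42.5/170 = 0.25, a_31 = 25.5/170 = 0.15
  a_12 = 46/230 = 0.20, a_22 = 23/230 = 0.10, a_32 = 46/230 = 0.20
  a_13 = 84/240 = 0.35, a_23 = 12/240 = 0.05, a_33 = 108/240 = 0.45
I − A =
  [   0.80    -0.20    -0.35]
  [  -0.25     0.90    -0.05]
  [  -0.15    -0.20     0.55]
Cofactors of I−A, C_ij = (−1)^(i+j)·(minor ij) (rows/columns in the sector order above):
  C_11 = (0.90)(0.55) − (-0.05)(-0.20) = 0.4850
  C_12 = −[(-0.25)(0.55) − (-0.05)(-0.15)] = 0.1450
  C_13 = (-0.25)(-0.20) − (0.90)(-0.15) = 0.1850
  C_21 = −[(-0.20)(0.55) − (-0.35)(-0.20)] = 0.1800
  C_22 = (0.80)(0.55) − (-0.35)(-0.15) = 0.3875
  C_23 = −[(0.80)(-0.20) − (-0.20)(-0.15)] = 0.1900
  C_31 = (-0.20)(-0.05) − (-0.35)(0.90) = 0.3250
  C_32 = −[(0.80)(-0.05) − (-0.35)(-0.25)] = 0.1275
  C_33 = (0.80)(0.90) − (-0.20)(-0.25) = 0.6700
det(I−A) = Σ_j (I−A)_1j·C_1j = (0.80)(0.4850) + (-0.20)(0.1450) + (-0.35)(0.1850) = 0.29425
adj(I−A) = Cᵀ =
  [ 0.4850   0.1800   0.3250]
  [ 0.1450   0.3875   0.1275]
  [ 0.1850   0.1900   0.6700]
(I − A)⁻¹ = adj(I−A) / det(I−A) ≈
  [   1.64826     0.61172     1.10450]
  [   0.49278     1.31691     0.43331]
  [   0.62872     0.64571     2.27698]
The output multiplier for sector j is the column-j sum of the Leontief inverse (I − A)⁻¹ = adj(I−A) / det(I−A).
Column 3 of adj(I−A): (0.3250, 0.1275, 0.6700); det(I−A) = 0.29425.
m_3 = (0.3250 + 0.1275 + 0.6700) / 0.29425 = 1.1225 / 0.29425 ≈ 3.8148.

m_3 = 3.8148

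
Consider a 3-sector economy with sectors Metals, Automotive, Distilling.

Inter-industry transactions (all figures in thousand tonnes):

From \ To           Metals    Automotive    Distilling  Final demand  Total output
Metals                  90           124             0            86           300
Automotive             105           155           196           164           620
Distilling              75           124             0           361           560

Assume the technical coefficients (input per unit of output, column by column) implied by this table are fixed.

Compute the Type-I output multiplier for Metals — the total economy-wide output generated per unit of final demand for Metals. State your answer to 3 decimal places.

m_1 = 3.539

Technical coefficients a_ij = z_ij / X_j:
  a_11 = 90/300 = 0.30, a_21 = 105/300 = 0.35, a_31 = 75/300 = 0.25
  a_12 = 124/620 = 0.20, a_22 = 155/620 = 0.25, a_32 = 124/620 = 0.20
  a_13 = 0/560 = 0.00, a_23 = 196/560 = 0.35, a_33 = 0/560 = 0.00
I − A =
  [   0.70    -0.20     0.00]
  [  -0.35     0.75    -0.35]
  [  -0.25    -0.20     1.00]
Cofactors of I−A, C_ij = (−1)^(i+j)·(minor ij) (rows/columns in the sector order above):
  C_11 = (0.75)(1.00) − (-0.35)(-0.20) = 0.6800
  C_12 = −[(-0.35)(1.00) − (-0.35)(-0.25)] = 0.4375
  C_13 = (-0.35)(-0.20) − (0.75)(-0.25) = 0.2575
  C_21 = −[(-0.20)(1.00) − (0.00)(-0.20)] = 0.2000
  C_22 = (0.70)(1.00) − (0.00)(-0.25) = 0.7000
  C_23 = −[(0.70)(-0.20) − (-0.20)(-0.25)] = 0.1900
  C_31 = (-0.20)(-0.35) − (0.00)(0.75) = 0.0700
  C_32 = −[(0.70)(-0.35) − (0.00)(-0.35)] = 0.2450
  C_33 = (0.70)(0.75) − (-0.20)(-0.35) = 0.4550
det(I−A) = Σ_j (I−A)_1j·C_1j = (0.70)(0.6800) + (-0.20)(0.4375) + (0.00)(0.2575) = 0.3885
adj(I−A) = Cᵀ =
  [ 0.6800   0.2000   0.0700]
  [ 0.4375   0.7000   0.2450]
  [ 0.2575   0.1900   0.4550]
(I − A)⁻¹ = adj(I−A) / det(I−A) ≈
  [   1.7503     0.5148     0.1802]
  [   1.1261     1.8018     0.6306]
  [   0.6628     0.4891     1.1712]
The output multiplier for sector j is the column-j sum of the Leontief inverse (I − A)⁻¹ = adj(I−A) / det(I−A).
Column 1 of adj(I−A): (0.6800, 0.4375, 0.2575); det(I−A) = 0.3885.
m_1 = (0.6800 + 0.4375 + 0.2575) / 0.3885 = 1.375 / 0.3885 ≈ 3.539.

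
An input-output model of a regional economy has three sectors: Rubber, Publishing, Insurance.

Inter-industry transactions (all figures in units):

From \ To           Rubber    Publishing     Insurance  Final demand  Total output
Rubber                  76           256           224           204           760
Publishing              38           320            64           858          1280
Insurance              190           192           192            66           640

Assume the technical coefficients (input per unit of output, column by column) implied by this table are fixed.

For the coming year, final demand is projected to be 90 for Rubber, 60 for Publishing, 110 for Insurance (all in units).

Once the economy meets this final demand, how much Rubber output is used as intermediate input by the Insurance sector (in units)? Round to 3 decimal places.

z_RI = 94.073

Technical coefficients a_ij = z_ij / X_j:
  a_RR = 76/760 = 0.10, a_PR = 38/760 = 0.05, a_IR = 190/760 = 0.25
  a_RP = 256/1280 = 0.20, a_PP = 320/1280 = 0.25, a_IP = 192/1280 = 0.15
  a_RI = 224/640 = 0.35, a_PI = 64/640 = 0.10, a_II = 192/640 = 0.30
I − A =
  [   0.90    -0.20    -0.35]
  [  -0.05     0.75    -0.10]
  [  -0.25    -0.15     0.70]
Cofactors of I−A, C_ij = (−1)^(i+j)·(minor ij) (rows/columns in the sector order above):
  C_11 = (0.75)(0.70) − (-0.10)(-0.15) = 0.5100
  C_12 = −[(-0.05)(0.70) − (-0.10)(-0.25)] = 0.0600
  C_13 = (-0.05)(-0.15) − (0.75)(-0.25) = 0.1950
  C_21 = −[(-0.20)(0.70) − (-0.35)(-0.15)] = 0.1925
  C_22 = (0.90)(0.70) − (-0.35)(-0.25) = 0.5425
  C_23 = −[(0.90)(-0.15) − (-0.20)(-0.25)] = 0.1850
  C_31 = (-0.20)(-0.10) − (-0.35)(0.75) = 0.2825
  C_32 = −[(0.90)(-0.10) − (-0.35)(-0.05)] = 0.1075
  C_33 = (0.90)(0.75) − (-0.20)(-0.05) = 0.6650
det(I−A) = Σ_j (I−A)_1j·C_1j = (0.90)(0.5100) + (-0.20)(0.0600) + (-0.35)(0.1950) = 0.37875
adj(I−A) = Cᵀ =
  [ 0.5100   0.1925   0.2825]
  [ 0.0600   0.5425   0.1075]
  [ 0.1950   0.1850   0.6650]
(I − A)⁻¹ = adj(I−A) / det(I−A) ≈
  [   1.3465     0.5083     0.7459]
  [   0.1584     1.4323     0.2838]
  [   0.5149     0.4884     1.7558]
First solve x = (I − A)⁻¹ d = adj(I−A)·d / det(I−A); in particular x_I = (0.1950·90 + 0.1850·60 + 0.6650·110) / 0.37875 = 101.80 / 0.37875 ≈ 268.77888.
Intermediate flow from R to I: z_RI = a_RI · x_I = 0.35 × 101.80 / 0.37875 = 35.63 / 0.37875 ≈ 94.073.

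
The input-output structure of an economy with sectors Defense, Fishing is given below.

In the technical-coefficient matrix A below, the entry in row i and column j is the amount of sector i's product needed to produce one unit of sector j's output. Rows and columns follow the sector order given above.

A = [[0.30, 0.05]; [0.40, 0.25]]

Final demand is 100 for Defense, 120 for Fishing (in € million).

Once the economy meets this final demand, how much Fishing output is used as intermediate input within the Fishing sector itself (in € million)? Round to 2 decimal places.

z_FF = 61.39

I − A =
  [   0.70    -0.05]
  [  -0.40     0.75]
det(I−A) = (0.70)(0.75) − (-0.05)(-0.40) = 0.5050
adj(I−A) = [[0.75, 0.05], [0.40, 0.70]]
(I − A)⁻¹ = adj(I−A) / det(I−A) ≈
  [   1.4851     0.0990]
  [   0.7921     1.3861]
First solve x = (I − A)⁻¹ d = adj(I−A)·d / det(I−A); in particular x_F = (0.40·100 + 0.70·120) / 0.5050 = 124.00 / 0.5050 ≈ 245.5446.
Intermediate flow from F to F: z_FF = a_FF · x_F = 0.25 × 124.00 / 0.5050 = 31.00 / 0.5050 ≈ 61.39.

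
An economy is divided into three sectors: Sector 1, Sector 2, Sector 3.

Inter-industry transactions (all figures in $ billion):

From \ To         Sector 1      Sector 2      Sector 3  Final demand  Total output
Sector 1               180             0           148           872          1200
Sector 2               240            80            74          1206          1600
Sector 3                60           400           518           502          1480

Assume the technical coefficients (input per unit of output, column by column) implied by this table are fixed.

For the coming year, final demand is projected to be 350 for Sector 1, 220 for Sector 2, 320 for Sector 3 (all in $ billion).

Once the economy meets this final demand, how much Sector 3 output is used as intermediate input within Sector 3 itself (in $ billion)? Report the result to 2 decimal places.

z_33 = 235.37

Technical coefficients a_ij = z_ij / X_j:
  a_11 = 180/1200 = 0.15, a_21 = 240/1200 = 0.20, a_31 = 60/1200 = 0.05
  a_12 = 0/1600 = 0.00, a_22 = 80/1600 = 0.05, a_32 = 400/1600 = 0.25
  a_13 = 148/1480 = 0.10, a_23 = 74/1480 = 0.05, a_33 = 518/1480 = 0.35
I − A =
  [   0.85     0.00    -0.10]
  [  -0.20     0.95    -0.05]
  [  -0.05    -0.25     0.65]
Cofactors of I−A, C_ij = (−1)^(i+j)·(minor ij) (rows/columns in the sector order above):
  C_11 = (0.95)(0.65) − (-0.05)(-0.25) = 0.6050
  C_12 = −[(-0.20)(0.65) − (-0.05)(-0.05)] = 0.1325
  C_13 = (-0.20)(-0.25) − (0.95)(-0.05) = 0.0975
  C_21 = −[(0.00)(0.65) − (-0.10)(-0.25)] = 0.0250
  C_22 = (0.85)(0.65) − (-0.10)(-0.05) = 0.5475
  C_23 = −[(0.85)(-0.25) − (0.00)(-0.05)] = 0.2125
  C_31 = (0.00)(-0.05) − (-0.10)(0.95) = 0.0950
  C_32 = −[(0.85)(-0.05) − (-0.10)(-0.20)] = 0.0625
  C_33 = (0.85)(0.95) − (0.00)(-0.20) = 0.8075
det(I−A) = Σ_j (I−A)_1j·C_1j = (0.85)(0.6050) + (0.00)(0.1325) + (-0.10)(0.0975) = 0.5045
adj(I−A) = Cᵀ =
  [ 0.6050   0.0250   0.0950]
  [ 0.1325   0.5475   0.0625]
  [ 0.0975   0.2125   0.8075]
(I − A)⁻¹ = adj(I−A) / det(I−A) ≈
  [   1.1992     0.0496     0.1883]
  [   0.2626     1.0852     0.1239]
  [   0.1933     0.4212     1.6006]
First solve x = (I − A)⁻¹ d = adj(I−A)·d / det(I−A); in particular x_3 = (0.0975·350 + 0.2125·220 + 0.8075·320) / 0.5045 = 339.275 / 0.5045 ≈ 672.4975.
Intermediate flow from 3 to 3: z_33 = a_33 · x_3 = 0.35 × 339.275 / 0.5045 = 118.74625 / 0.5045 ≈ 235.37.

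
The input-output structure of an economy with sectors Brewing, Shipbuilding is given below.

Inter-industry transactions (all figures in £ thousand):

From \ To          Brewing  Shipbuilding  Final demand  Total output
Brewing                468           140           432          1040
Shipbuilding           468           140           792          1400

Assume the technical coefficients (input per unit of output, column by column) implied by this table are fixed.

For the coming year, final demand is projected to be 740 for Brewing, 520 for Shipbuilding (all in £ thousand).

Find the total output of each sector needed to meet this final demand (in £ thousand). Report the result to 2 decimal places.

x_1 = 1595.56, x_2 = 1375.56

Technical coefficients a_ij = z_ij / X_j:
  a_11 = 468/1040 = 0.45, a_21 = 468/1040 = 0.45
  a_12 = 140/1400 = 0.10, a_22 = 140/1400 = 0.10
I − A =
  [   0.55    -0.10]
  [  -0.45     0.90]
det(I−A) = (0.55)(0.90) − (-0.10)(-0.45) = 0.4500
adj(I−A) = [[0.90, 0.10], [0.45, 0.55]]
(I − A)⁻¹ = adj(I−A) / det(I−A) ≈
  [   2.0000     0.2222]
  [   1.0000     1.2222]
x = (I − A)⁻¹ d = adj(I−A)·d / det(I−A), with det(I−A) = 0.4500:
  x_1 = (0.90·740 + 0.10·520) / 0.4500 = 718.00 / 0.4500 ≈ 1595.56
  x_2 = (0.45·740 + 0.55·520) / 0.4500 = 619.00 / 0.4500 ≈ 1375.56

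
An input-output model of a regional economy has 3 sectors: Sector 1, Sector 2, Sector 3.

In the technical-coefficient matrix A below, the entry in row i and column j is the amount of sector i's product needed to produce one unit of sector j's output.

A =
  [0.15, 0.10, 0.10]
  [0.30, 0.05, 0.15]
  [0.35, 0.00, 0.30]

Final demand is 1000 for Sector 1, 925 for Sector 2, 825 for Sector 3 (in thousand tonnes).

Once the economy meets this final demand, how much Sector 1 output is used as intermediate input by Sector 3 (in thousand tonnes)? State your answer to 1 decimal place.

I − A =
  [   0.85    -0.10    -0.10]
  [  -0.30     0.95    -0.15]
  [  -0.35     0.00     0.70]
Cofactors of I−A, C_ij = (−1)^(i+j)·(minor ij) (rows/columns in the sector order above):
  C_11 = (0.95)(0.70) − (-0.15)(0.00) = 0.6650
  C_12 = −[(-0.30)(0.70) − (-0.15)(-0.35)] = 0.2625
  C_13 = (-0.30)(0.00) − (0.95)(-0.35) = 0.3325
  C_21 = −[(-0.10)(0.70) − (-0.10)(0.00)] = 0.0700
  C_22 = (0.85)(0.70) − (-0.10)(-0.35) = 0.5600
  C_23 = −[(0.85)(0.00) − (-0.10)(-0.35)] = 0.0350
  C_31 = (-0.10)(-0.15) − (-0.10)(0.95) = 0.1100
  C_32 = −[(0.85)(-0.15) − (-0.10)(-0.30)] = 0.1575
  C_33 = (0.85)(0.95) − (-0.10)(-0.30) = 0.7775
det(I−A) = Σ_j (I−A)_1j·C_1j = (0.85)(0.6650) + (-0.10)(0.2625) + (-0.10)(0.3325) = 0.50575
adj(I−A) = Cᵀ =
  [ 0.6650   0.0700   0.1100]
  [ 0.2625   0.5600   0.1575]
  [ 0.3325   0.0350   0.7775]
(I − A)⁻¹ = adj(I−A) / det(I−A) ≈
  [   1.3149     0.1384     0.2175]
  [   0.5190     1.1073     0.3114]
  [   0.6574     0.0692     1.5373]
First solve x = (I − A)⁻¹ d = adj(I−A)·d / det(I−A); in particular x_3 = (0.3325·1000 + 0.0350·925 + 0.7775·825) / 0.50575 = 1006.3125 / 0.50575 ≈ 1989.743.
Intermediate flow from 1 to 3: z_13 = a_13 · x_3 = 0.10 × 1006.3125 / 0.50575 = 100.63125 / 0.50575 ≈ 199.0.

z_13 = 199.0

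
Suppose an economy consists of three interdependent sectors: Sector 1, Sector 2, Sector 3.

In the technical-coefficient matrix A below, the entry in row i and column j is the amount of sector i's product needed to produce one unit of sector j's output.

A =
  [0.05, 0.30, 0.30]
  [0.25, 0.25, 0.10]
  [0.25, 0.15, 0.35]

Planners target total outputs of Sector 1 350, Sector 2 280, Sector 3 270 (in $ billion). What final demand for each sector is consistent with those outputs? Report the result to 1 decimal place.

d_1 = 167.5, d_2 = 95.5, d_3 = 46.0

I − A =
  [   0.95    -0.30    -0.30]
  [  -0.25     0.75    -0.10]
  [  -0.25    -0.15     0.65]
d = (I − A) x:
  d_1 = (+0.95)·350 + (-0.30)·280 + (-0.30)·270 = 167.5
  d_2 = (-0.25)·350 + (+0.75)·280 + (-0.10)·270 = 95.5
  d_3 = (-0.25)·350 + (-0.15)·280 + (+0.65)·270 = 46.0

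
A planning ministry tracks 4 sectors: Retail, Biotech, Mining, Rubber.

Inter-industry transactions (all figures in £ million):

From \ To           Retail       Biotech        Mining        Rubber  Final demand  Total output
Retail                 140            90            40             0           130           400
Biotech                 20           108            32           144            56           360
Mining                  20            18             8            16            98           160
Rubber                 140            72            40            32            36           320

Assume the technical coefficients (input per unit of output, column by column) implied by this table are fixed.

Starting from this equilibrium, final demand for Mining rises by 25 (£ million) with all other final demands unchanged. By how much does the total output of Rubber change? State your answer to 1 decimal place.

Δx_4 = 21.6

Technical coefficients a_ij = z_ij / X_j:
  a_11 = 140/400 = 0.35, a_21 = 20/400 = 0.05, a_31 = 20/400 = 0.05, a_41 = 140/400 = 0.35
  a_12 = 90/360 = 0.25, a_22 = 108/360 = 0.30, a_32 = 18/360 = 0.05, a_42 = 72/360 = 0.20
  a_13 = 40/160 = 0.25, a_23 = 32/160 = 0.20, a_33 = 8/160 = 0.05, a_43 = 40/160 = 0.25
  a_14 = 0/320 = 0.00, a_24 = 144/320 = 0.45, a_34 = 16/320 = 0.05, a_44 = 32/320 = 0.10
I − A =
  [   0.65    -0.25    -0.25     0.00]
  [  -0.05     0.70    -0.20    -0.45]
  [  -0.05    -0.05     0.95    -0.05]
  [  -0.35    -0.20    -0.25     0.90]
Compute the cofactors C_ij = (−1)^(i+j)·(3×3 minor ij) of I−A; the adjugate is their transpose:
adj(I−A) = Cᵀ =
  [ 0.487625   0.224375   0.208125   0.123750]
  [ 0.209875   0.532000   0.240750   0.279375]
  [ 0.049875   0.051375   0.300375   0.042375]
  [ 0.250125   0.219750   0.217875   0.402000]
det(I−A) = Σ_j (I−A)_1j·C_1j = (0.65)(0.487625) + (-0.25)(0.209875) + (-0.25)(0.049875) + (0.00)(0.250125) = 0.25201875
(I − A)⁻¹ = adj(I−A) / det(I−A) ≈
  [   1.9349     0.8903     0.8258     0.4910]
  [   0.8328     2.1110     0.9553     1.1085]
  [   0.1979     0.2039     1.1919     0.1681]
  [   0.9925     0.8720     0.8645     1.5951]
Δx = (I − A)⁻¹ Δd with Δd having +25 in the Mining component and 0 elsewhere.
So Δx_4 = L_43 · (+25), where L_43 = adj(I−A)_43 / det(I−A) = 0.217875 / 0.25201875.
Δx_4 = 0.217875 × (+25) / 0.25201875 = 5.446875 / 0.25201875 ≈ 21.6.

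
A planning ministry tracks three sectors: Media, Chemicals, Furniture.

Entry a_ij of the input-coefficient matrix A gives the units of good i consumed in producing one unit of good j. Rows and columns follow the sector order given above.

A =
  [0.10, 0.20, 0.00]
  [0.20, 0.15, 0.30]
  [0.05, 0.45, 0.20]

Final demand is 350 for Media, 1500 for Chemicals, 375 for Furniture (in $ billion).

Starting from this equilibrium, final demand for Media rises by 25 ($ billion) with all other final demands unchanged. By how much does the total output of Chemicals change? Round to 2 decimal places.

I − A =
  [   0.90    -0.20     0.00]
  [  -0.20     0.85    -0.30]
  [  -0.05    -0.45     0.80]
Cofactors of I−A, C_ij = (−1)^(i+j)·(minor ij) (rows/columns in the sector order above):
  C_11 = (0.85)(0.80) − (-0.30)(-0.45) = 0.5450
  C_12 = −[(-0.20)(0.80) − (-0.30)(-0.05)] = 0.1750
  C_13 = (-0.20)(-0.45) − (0.85)(-0.05) = 0.1325
  C_21 = −[(-0.20)(0.80) − (0.00)(-0.45)] = 0.1600
  C_22 = (0.90)(0.80) − (0.00)(-0.05) = 0.7200
  C_23 = −[(0.90)(-0.45) − (-0.20)(-0.05)] = 0.4150
  C_31 = (-0.20)(-0.30) − (0.00)(0.85) = 0.0600
  C_32 = −[(0.90)(-0.30) − (0.00)(-0.20)] = 0.2700
  C_33 = (0.90)(0.85) − (-0.20)(-0.20) = 0.7250
det(I−A) = Σ_j (I−A)_1j·C_1j = (0.90)(0.5450) + (-0.20)(0.1750) + (0.00)(0.1325) = 0.4555
adj(I−A) = Cᵀ =
  [ 0.5450   0.1600   0.0600]
  [ 0.1750   0.7200   0.2700]
  [ 0.1325   0.4150   0.7250]
(I − A)⁻¹ = adj(I−A) / det(I−A) ≈
  [   1.1965     0.3513     0.1317]
  [   0.3842     1.5807     0.5928]
  [   0.2909     0.9111     1.5917]
Δx = (I − A)⁻¹ Δd with Δd having +25 in the Media component and 0 elsewhere.
So Δx_2 = L_21 · (+25), where L_21 = adj(I−A)_21 / det(I−A) = 0.1750 / 0.4555.
Δx_2 = 0.1750 × (+25) / 0.4555 = 4.375 / 0.4555 ≈ 9.60.

Δx_2 = 9.60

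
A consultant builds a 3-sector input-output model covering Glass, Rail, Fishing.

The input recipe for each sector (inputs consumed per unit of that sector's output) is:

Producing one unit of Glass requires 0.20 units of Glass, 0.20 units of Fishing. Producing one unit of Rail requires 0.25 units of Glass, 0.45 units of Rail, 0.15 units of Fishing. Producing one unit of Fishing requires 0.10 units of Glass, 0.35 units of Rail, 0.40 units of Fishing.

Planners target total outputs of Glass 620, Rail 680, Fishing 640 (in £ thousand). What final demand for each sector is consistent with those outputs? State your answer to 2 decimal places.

I − A =
  [   0.80    -0.25    -0.10]
  [   0.00     0.55    -0.35]
  [  -0.20    -0.15     0.60]
d = (I − A) x:
  d_G = (+0.80)·620 + (-0.25)·680 + (-0.10)·640 = 262.00
  d_R = (+0.00)·620 + (+0.55)·680 + (-0.35)·640 = 150.00
  d_F = (-0.20)·620 + (-0.15)·680 + (+0.60)·640 = 158.00

d_G = 262.00, d_R = 150.00, d_F = 158.00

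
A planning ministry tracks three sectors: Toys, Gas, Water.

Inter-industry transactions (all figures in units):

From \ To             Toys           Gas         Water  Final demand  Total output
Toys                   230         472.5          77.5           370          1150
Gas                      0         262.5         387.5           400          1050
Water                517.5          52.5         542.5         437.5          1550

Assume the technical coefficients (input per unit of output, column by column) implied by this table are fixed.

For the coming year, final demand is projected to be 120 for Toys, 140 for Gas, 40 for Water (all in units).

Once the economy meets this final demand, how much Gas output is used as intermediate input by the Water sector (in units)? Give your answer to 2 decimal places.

Technical coefficients a_ij = z_ij / X_j:
  a_11 = 230/1150 = 0.20, a_21 = 0/1150 = 0.00, a_31 = 517.5/1150 = 0.45
  a_12 = 472.5/1050 = 0.45, a_22 = 262.5/1050 = 0.25, a_32 = 52.5/1050 = 0.05
  a_13 = 77.5/1550 = 0.05, a_23 = 387.5/1550 = 0.25, a_33 = 542.5/1550 = 0.35
I − A =
  [   0.80    -0.45    -0.05]
  [   0.00     0.75    -0.25]
  [  -0.45    -0.05     0.65]
Cofactors of I−A, C_ij = (−1)^(i+j)·(minor ij) (rows/columns in the sector order above):
  C_11 = (0.75)(0.65) − (-0.25)(-0.05) = 0.4750
  C_12 = −[(0.00)(0.65) − (-0.25)(-0.45)] = 0.1125
  C_13 = (0.00)(-0.05) − (0.75)(-0.45) = 0.3375
  C_21 = −[(-0.45)(0.65) − (-0.05)(-0.05)] = 0.2950
  C_22 = (0.80)(0.65) − (-0.05)(-0.45) = 0.4975
  C_23 = −[(0.80)(-0.05) − (-0.45)(-0.45)] = 0.2425
  C_31 = (-0.45)(-0.25) − (-0.05)(0.75) = 0.1500
  C_32 = −[(0.80)(-0.25) − (-0.05)(0.00)] = 0.2000
  C_33 = (0.80)(0.75) − (-0.45)(0.00) = 0.6000
det(I−A) = Σ_j (I−A)_1j·C_1j = (0.80)(0.4750) + (-0.45)(0.1125) + (-0.05)(0.3375) = 0.3125
adj(I−A) = Cᵀ =
  [ 0.4750   0.2950   0.1500]
  [ 0.1125   0.4975   0.2000]
  [ 0.3375   0.2425   0.6000]
(I − A)⁻¹ = adj(I−A) / det(I−A) ≈
  [   1.5200     0.9440     0.4800]
  [   0.3600     1.5920     0.6400]
  [   1.0800     0.7760     1.9200]
First solve x = (I − A)⁻¹ d = adj(I−A)·d / det(I−A); in particular x_3 = (0.3375·120 + 0.2425·140 + 0.6000·40) / 0.3125 = 98.45 / 0.3125 = 315.0400.
Intermediate flow from 2 to 3: z_23 = a_23 · x_3 = 0.25 × 98.45 / 0.3125 = 24.6125 / 0.3125 = 78.76.

z_23 = 78.76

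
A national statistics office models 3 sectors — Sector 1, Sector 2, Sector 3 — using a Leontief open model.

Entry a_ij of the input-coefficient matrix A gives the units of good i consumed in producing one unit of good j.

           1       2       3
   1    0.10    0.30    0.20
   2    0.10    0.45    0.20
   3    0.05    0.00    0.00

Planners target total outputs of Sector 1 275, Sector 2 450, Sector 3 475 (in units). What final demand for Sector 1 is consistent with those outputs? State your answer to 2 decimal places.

I − A =
  [   0.90    -0.30    -0.20]
  [  -0.10     0.55    -0.20]
  [  -0.05     0.00     1.00]
d = (I − A) x:
  d_1 = (+0.90)·275 + (-0.30)·450 + (-0.20)·475 = 17.50
  d_2 = (-0.10)·275 + (+0.55)·450 + (-0.20)·475 = 125.00
  d_3 = (-0.05)·275 + (+0.00)·450 + (+1.00)·475 = 461.25

d_1 = 17.50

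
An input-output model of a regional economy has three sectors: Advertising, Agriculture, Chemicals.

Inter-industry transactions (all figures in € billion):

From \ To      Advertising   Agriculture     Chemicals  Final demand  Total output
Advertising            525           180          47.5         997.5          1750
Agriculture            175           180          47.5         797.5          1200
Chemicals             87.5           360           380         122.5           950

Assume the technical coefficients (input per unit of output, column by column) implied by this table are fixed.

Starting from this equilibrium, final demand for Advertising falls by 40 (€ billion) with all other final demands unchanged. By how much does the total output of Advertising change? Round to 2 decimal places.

Technical coefficients a_ij = z_ij / X_j:
  a_11 = 525/1750 = 0.30, a_21 = 175/1750 = 0.10, a_31 = 87.5/1750 = 0.05
  a_12 = 180/1200 = 0.15, a_22 = 180/1200 = 0.15, a_32 = 360/1200 = 0.30
  a_13 = 47.5/950 = 0.05, a_23 = 47.5/950 = 0.05, a_33 = 380/950 = 0.40
I − A =
  [   0.70    -0.15    -0.05]
  [  -0.10     0.85    -0.05]
  [  -0.05    -0.30     0.60]
Cofactors of I−A, C_ij = (−1)^(i+j)·(minor ij) (rows/columns in the sector order above):
  C_11 = (0.85)(0.60) − (-0.05)(-0.30) = 0.4950
  C_12 = −[(-0.10)(0.60) − (-0.05)(-0.05)] = 0.0625
  C_13 = (-0.10)(-0.30) − (0.85)(-0.05) = 0.0725
  C_21 = −[(-0.15)(0.60) − (-0.05)(-0.30)] = 0.1050
  C_22 = (0.70)(0.60) − (-0.05)(-0.05) = 0.4175
  C_23 = −[(0.70)(-0.30) − (-0.15)(-0.05)] = 0.2175
  C_31 = (-0.15)(-0.05) − (-0.05)(0.85) = 0.0500
  C_32 = −[(0.70)(-0.05) − (-0.05)(-0.10)] = 0.0400
  C_33 = (0.70)(0.85) − (-0.15)(-0.10) = 0.5800
det(I−A) = Σ_j (I−A)_1j·C_1j = (0.70)(0.4950) + (-0.15)(0.0625) + (-0.05)(0.0725) = 0.3335
adj(I−A) = Cᵀ =
  [ 0.4950   0.1050   0.0500]
  [ 0.0625   0.4175   0.0400]
  [ 0.0725   0.2175   0.5800]
(I − A)⁻¹ = adj(I−A) / det(I−A) ≈
  [   1.4843     0.3148     0.1499]
  [   0.1874     1.2519     0.1199]
  [   0.2174     0.6522     1.7391]
Δx = (I − A)⁻¹ Δd with Δd having -40 in the Advertising component and 0 elsewhere.
So Δx_1 = L_11 · (-40), where L_11 = adj(I−A)_11 / det(I−A) = 0.4950 / 0.3335.
Δx_1 = 0.4950 × (-40) / 0.3335 = -19.80 / 0.3335 ≈ -59.37.

Δx_1 = -59.37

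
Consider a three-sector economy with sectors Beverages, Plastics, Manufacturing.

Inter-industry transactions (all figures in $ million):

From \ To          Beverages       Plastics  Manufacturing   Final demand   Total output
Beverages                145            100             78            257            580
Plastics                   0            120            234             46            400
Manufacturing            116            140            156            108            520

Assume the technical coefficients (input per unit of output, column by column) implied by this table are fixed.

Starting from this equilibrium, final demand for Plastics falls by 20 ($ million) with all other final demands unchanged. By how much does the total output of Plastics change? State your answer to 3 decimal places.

Δx_2 = -48.087

Technical coefficients a_ij = z_ij / X_j:
  a_11 = 145/580 = 0.25, a_21 = 0/580 = 0.00, a_31 = 116/580 = 0.20
  a_12 = 100/400 = 0.25, a_22 = 120/400 = 0.30, a_32 = 140/400 = 0.35
  a_13 = 78/520 = 0.15, a_23 = 234/520 = 0.45, a_33 = 156/520 = 0.30
I − A =
  [   0.75    -0.25    -0.15]
  [   0.00     0.70    -0.45]
  [  -0.20    -0.35     0.70]
Cofactors of I−A, C_ij = (−1)^(i+j)·(minor ij) (rows/columns in the sector order above):
  C_11 = (0.70)(0.70) − (-0.45)(-0.35) = 0.3325
  C_12 = −[(0.00)(0.70) − (-0.45)(-0.20)] = 0.0900
  C_13 = (0.00)(-0.35) − (0.70)(-0.20) = 0.1400
  C_21 = −[(-0.25)(0.70) − (-0.15)(-0.35)] = 0.2275
  C_22 = (0.75)(0.70) − (-0.15)(-0.20) = 0.4950
  C_23 = −[(0.75)(-0.35) − (-0.25)(-0.20)] = 0.3125
  C_31 = (-0.25)(-0.45) − (-0.15)(0.70) = 0.2175
  C_32 = −[(0.75)(-0.45) − (-0.15)(0.00)] = 0.3375
  C_33 = (0.75)(0.70) − (-0.25)(0.00) = 0.5250
det(I−A) = Σ_j (I−A)_1j·C_1j = (0.75)(0.3325) + (-0.25)(0.0900) + (-0.15)(0.1400) = 0.205875
adj(I−A) = Cᵀ =
  [ 0.3325   0.2275   0.2175]
  [ 0.0900   0.4950   0.3375]
  [ 0.1400   0.3125   0.5250]
(I − A)⁻¹ = adj(I−A) / det(I−A) ≈
  [   1.6151     1.1050     1.0565]
  [   0.4372     2.4044     1.6393]
  [   0.6800     1.5179     2.5501]
Δx = (I − A)⁻¹ Δd with Δd having -20 in the Plastics component and 0 elsewhere.
So Δx_2 = L_22 · (-20), where L_22 = adj(I−A)_22 / det(I−A) = 0.4950 / 0.205875.
Δx_2 = 0.4950 × (-20) / 0.205875 = -9.90 / 0.205875 ≈ -48.087.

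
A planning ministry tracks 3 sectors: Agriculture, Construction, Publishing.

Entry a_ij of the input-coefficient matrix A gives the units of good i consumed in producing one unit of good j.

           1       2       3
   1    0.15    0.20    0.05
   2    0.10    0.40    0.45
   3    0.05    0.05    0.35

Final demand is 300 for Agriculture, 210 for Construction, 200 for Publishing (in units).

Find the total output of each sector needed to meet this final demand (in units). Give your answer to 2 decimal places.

I − A =
  [   0.85    -0.20    -0.05]
  [  -0.10     0.60    -0.45]
  [  -0.05    -0.05     0.65]
Cofactors of I−A, C_ij = (−1)^(i+j)·(minor ij) (rows/columns in the sector order above):
  C_11 = (0.60)(0.65) − (-0.45)(-0.05) = 0.3675
  C_12 = −[(-0.10)(0.65) − (-0.45)(-0.05)] = 0.0875
  C_13 = (-0.10)(-0.05) − (0.60)(-0.05) = 0.0350
  C_21 = −[(-0.20)(0.65) − (-0.05)(-0.05)] = 0.1325
  C_22 = (0.85)(0.65) − (-0.05)(-0.05) = 0.5500
  C_23 = −[(0.85)(-0.05) − (-0.20)(-0.05)] = 0.0525
  C_31 = (-0.20)(-0.45) − (-0.05)(0.60) = 0.1200
  C_32 = −[(0.85)(-0.45) − (-0.05)(-0.10)] = 0.3875
  C_33 = (0.85)(0.60) − (-0.20)(-0.10) = 0.4900
det(I−A) = Σ_j (I−A)_1j·C_1j = (0.85)(0.3675) + (-0.20)(0.0875) + (-0.05)(0.0350) = 0.293125
adj(I−A) = Cᵀ =
  [ 0.3675   0.1325   0.1200]
  [ 0.0875   0.5500   0.3875]
  [ 0.0350   0.0525   0.4900]
(I − A)⁻¹ = adj(I−A) / det(I−A) ≈
  [   1.2537     0.4520     0.4094]
  [   0.2985     1.8763     1.3220]
  [   0.1194     0.1791     1.6716]
x = (I − A)⁻¹ d = adj(I−A)·d / det(I−A), with det(I−A) = 0.293125:
  x_1 = (0.3675·300 + 0.1325·210 + 0.1200·200) / 0.293125 = 162.075 / 0.293125 ≈ 552.92
  x_2 = (0.0875·300 + 0.5500·210 + 0.3875·200) / 0.293125 = 219.25 / 0.293125 ≈ 747.97
  x_3 = (0.0350·300 + 0.0525·210 + 0.4900·200) / 0.293125 = 119.525 / 0.293125 ≈ 407.76

x_1 = 552.92, x_2 = 747.97, x_3 = 407.76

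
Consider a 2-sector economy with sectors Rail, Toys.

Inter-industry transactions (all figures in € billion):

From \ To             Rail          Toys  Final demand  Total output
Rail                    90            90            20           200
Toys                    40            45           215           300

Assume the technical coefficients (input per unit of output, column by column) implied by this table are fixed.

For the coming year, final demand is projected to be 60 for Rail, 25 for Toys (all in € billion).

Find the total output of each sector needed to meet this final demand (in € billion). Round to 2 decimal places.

Technical coefficients a_ij = z_ij / X_j:
  a_RR = 90/200 = 0.45, a_TR = 40/200 = 0.20
  a_RT = 90/300 = 0.30, a_TT = 45/300 = 0.15
I − A =
  [   0.55    -0.30]
  [  -0.20     0.85]
det(I−A) = (0.55)(0.85) − (-0.30)(-0.20) = 0.4075
adj(I−A) = [[0.85, 0.30], [0.20, 0.55]]
(I − A)⁻¹ = adj(I−A) / det(I−A) ≈
  [   2.0859     0.7362]
  [   0.4908     1.3497]
x = (I − A)⁻¹ d = adj(I−A)·d / det(I−A), with det(I−A) = 0.4075:
  x_R = (0.85·60 + 0.30·25) / 0.4075 = 58.50 / 0.4075 ≈ 143.56
  x_T = (0.20·60 + 0.55·25) / 0.4075 = 25.75 / 0.4075 ≈ 63.19

x_R = 143.56, x_T = 63.19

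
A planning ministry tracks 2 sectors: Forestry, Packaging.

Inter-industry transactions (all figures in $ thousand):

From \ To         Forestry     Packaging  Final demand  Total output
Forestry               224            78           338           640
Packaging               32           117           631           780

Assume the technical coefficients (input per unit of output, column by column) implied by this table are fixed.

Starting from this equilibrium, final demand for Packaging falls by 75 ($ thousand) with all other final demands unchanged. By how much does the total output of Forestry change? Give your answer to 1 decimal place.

Δx_1 = -13.7

Technical coefficients a_ij = z_ij / X_j:
  a_11 = 224/640 = 0.35, a_21 = 32/640 = 0.05
  a_12 = 78/780 = 0.10, a_22 = 117/780 = 0.15
I − A =
  [   0.65    -0.10]
  [  -0.05     0.85]
det(I−A) = (0.65)(0.85) − (-0.10)(-0.05) = 0.5475
adj(I−A) = [[0.85, 0.10], [0.05, 0.65]]
(I − A)⁻¹ = adj(I−A) / det(I−A) ≈
  [   1.5525     0.1826]
  [   0.0913     1.1872]
Δx = (I − A)⁻¹ Δd with Δd having -75 in the Packaging component and 0 elsewhere.
So Δx_1 = L_12 · (-75), where L_12 = adj(I−A)_12 / det(I−A) = 0.10 / 0.5475.
Δx_1 = 0.10 × (-75) / 0.5475 = -7.50 / 0.5475 ≈ -13.7.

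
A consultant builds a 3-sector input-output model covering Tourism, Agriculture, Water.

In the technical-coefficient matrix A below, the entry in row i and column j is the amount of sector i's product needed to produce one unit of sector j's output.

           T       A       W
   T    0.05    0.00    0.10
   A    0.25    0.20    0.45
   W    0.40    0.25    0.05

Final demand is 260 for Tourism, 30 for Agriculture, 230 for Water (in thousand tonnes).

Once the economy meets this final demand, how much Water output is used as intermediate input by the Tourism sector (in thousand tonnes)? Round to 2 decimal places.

z_WT = 130.01

I − A =
  [   0.95     0.00    -0.10]
  [  -0.25     0.80    -0.45]
  [  -0.40    -0.25     0.95]
Cofactors of I−A, C_ij = (−1)^(i+j)·(minor ij) (rows/columns in the sector order above):
  C_11 = (0.80)(0.95) − (-0.45)(-0.25) = 0.6475
  C_12 = −[(-0.25)(0.95) − (-0.45)(-0.40)] = 0.4175
  C_13 = (-0.25)(-0.25) − (0.80)(-0.40) = 0.3825
  C_21 = −[(0.00)(0.95) − (-0.10)(-0.25)] = 0.0250
  C_22 = (0.95)(0.95) − (-0.10)(-0.40) = 0.8625
  C_23 = −[(0.95)(-0.25) − (0.00)(-0.40)] = 0.2375
  C_31 = (0.00)(-0.45) − (-0.10)(0.80) = 0.0800
  C_32 = −[(0.95)(-0.45) − (-0.10)(-0.25)] = 0.4525
  C_33 = (0.95)(0.80) − (0.00)(-0.25) = 0.7600
det(I−A) = Σ_j (I−A)_1j·C_1j = (0.95)(0.6475) + (0.00)(0.4175) + (-0.10)(0.3825) = 0.576875
adj(I−A) = Cᵀ =
  [ 0.6475   0.0250   0.0800]
  [ 0.4175   0.8625   0.4525]
  [ 0.3825   0.2375   0.7600]
(I − A)⁻¹ = adj(I−A) / det(I−A) ≈
  [   1.1224     0.0433     0.1387]
  [   0.7237     1.4951     0.7844]
  [   0.6631     0.4117     1.3174]
First solve x = (I − A)⁻¹ d = adj(I−A)·d / det(I−A); in particular x_T = (0.6475·260 + 0.0250·30 + 0.0800·230) / 0.576875 = 187.50 / 0.576875 ≈ 325.0271.
Intermediate flow from W to T: z_WT = a_WT · x_T = 0.40 × 187.50 / 0.576875 = 75.00 / 0.576875 ≈ 130.01.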